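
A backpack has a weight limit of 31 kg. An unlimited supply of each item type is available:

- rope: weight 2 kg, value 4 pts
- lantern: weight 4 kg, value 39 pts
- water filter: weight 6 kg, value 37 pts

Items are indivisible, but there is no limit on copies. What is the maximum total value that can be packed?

Best value-per-unit is lantern at 39/4; filling with it alone gives 7×39 = 273.
Optimal mix: 1×rope + 7×lantern → weight 30, value 277.

277 pts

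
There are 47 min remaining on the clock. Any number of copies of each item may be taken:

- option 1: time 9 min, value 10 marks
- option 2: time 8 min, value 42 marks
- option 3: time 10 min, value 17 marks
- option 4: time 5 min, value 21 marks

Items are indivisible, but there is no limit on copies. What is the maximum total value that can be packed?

Best value-per-unit is option 2 at 42/8; filling with it alone gives 5×42 = 210.
Optimal mix: 5×option 2 + 1×option 4 → time 45, value 231.

231 marks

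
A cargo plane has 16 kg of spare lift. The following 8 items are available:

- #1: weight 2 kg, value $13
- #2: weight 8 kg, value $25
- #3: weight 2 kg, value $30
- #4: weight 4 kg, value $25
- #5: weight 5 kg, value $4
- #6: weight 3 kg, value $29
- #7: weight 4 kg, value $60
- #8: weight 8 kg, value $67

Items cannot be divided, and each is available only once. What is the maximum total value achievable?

$170

This is a 0/1 knapsack; check combinations near the capacity.
- #1+#3+#7+#8: weight 2+2+4+8=16, value 13+30+60+67=170
- #3+#7+#8: weight 2+4+8=14, value 30+60+67=157
- #1+#3+#4+#6+#7: weight 2+2+4+3+4=15, value 13+30+25+29+60=157
Best: $170.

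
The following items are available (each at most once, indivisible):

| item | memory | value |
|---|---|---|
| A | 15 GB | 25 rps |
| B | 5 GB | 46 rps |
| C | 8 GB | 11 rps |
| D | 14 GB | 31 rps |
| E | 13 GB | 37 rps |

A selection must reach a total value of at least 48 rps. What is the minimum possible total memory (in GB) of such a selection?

Subsets with value ≥ 48, sorted by total memory:
- B+C: memory 13, value 57
- B+E: memory 18, value 83
- B+D: memory 19, value 77
Minimum memory: 13 GB.

13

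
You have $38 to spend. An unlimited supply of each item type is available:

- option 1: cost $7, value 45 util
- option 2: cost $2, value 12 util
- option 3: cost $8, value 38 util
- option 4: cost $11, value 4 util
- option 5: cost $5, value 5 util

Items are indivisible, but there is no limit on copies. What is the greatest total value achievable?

Best value-per-unit is option 1 at 45/7; filling with it alone gives 5×45 = 225.
Optimal mix: 4×option 1 + 5×option 2 → cost 38, value 240.

240 util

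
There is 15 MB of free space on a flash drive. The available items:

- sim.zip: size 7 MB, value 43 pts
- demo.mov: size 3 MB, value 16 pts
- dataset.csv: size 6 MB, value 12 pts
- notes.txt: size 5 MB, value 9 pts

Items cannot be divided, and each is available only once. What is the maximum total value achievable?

Check high-value combinations within 15 MB:
- sim.zip+demo.mov+notes.txt: size 7+3+5=15, value 43+16+9=68
- sim.zip+demo.mov: size 7+3=10, value 43+16=59
- sim.zip+dataset.csv: size 7+6=13, value 43+12=55
- sim.zip+notes.txt: size 7+5=12, value 43+9=52
Best: 68 pts.

68 pts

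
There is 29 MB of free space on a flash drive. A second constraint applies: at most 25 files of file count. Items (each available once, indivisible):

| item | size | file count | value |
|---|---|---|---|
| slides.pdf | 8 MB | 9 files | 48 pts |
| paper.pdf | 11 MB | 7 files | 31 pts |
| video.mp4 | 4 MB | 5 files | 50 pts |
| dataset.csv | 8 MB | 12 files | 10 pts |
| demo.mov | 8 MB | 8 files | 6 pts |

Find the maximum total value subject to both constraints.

129 pts

Feasible sets respecting both limits:
- slides.pdf+paper.pdf+video.mp4: size 23, file count 21, value 129
- slides.pdf+video.mp4+demo.mov: size 20, file count 22, value 104
- slides.pdf+video.mp4: size 12, file count 14, value 98
Best: 129 pts.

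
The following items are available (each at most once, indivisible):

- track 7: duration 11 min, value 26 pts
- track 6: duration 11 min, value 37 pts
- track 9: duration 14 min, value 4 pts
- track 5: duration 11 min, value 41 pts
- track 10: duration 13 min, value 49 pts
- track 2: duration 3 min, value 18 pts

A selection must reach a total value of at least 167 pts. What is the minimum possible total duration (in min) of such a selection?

Subsets with value ≥ 167, sorted by total duration:
- track 7+track 6+track 5+track 10+track 2: duration 49, value 171
- track 7+track 6+track 9+track 5+track 10+track 2: duration 63, value 175
Minimum duration: 49 min.

49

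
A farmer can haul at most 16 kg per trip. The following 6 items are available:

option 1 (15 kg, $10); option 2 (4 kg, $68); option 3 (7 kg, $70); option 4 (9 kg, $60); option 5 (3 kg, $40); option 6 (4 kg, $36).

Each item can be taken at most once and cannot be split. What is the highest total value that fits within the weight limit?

$178

Check high-value combinations within 16 kg:
- option 2+option 3+option 5: weight 4+7+3=14, value 68+70+40=178
- option 2+option 3+option 6: weight 4+7+4=15, value 68+70+36=174
- option 2+option 4+option 5: weight 4+9+3=16, value 68+60+40=168
Best: $178.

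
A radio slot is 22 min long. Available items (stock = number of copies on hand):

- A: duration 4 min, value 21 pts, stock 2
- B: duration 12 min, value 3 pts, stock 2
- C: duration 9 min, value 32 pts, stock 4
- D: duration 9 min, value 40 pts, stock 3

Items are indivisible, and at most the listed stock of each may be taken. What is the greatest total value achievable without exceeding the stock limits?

Top feasible selections:
- 1×A + 2×D: duration 22, value 101
- 1×A + 1×C + 1×D: duration 22, value 93
- 1×A + 2×C: duration 22, value 85
- 2×A + 1×D: duration 17, value 82
Best: 101 pts.

101 pts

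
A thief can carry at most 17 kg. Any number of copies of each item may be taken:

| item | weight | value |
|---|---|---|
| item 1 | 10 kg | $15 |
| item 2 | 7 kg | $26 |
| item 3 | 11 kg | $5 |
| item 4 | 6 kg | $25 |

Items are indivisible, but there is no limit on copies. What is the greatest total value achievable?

Best value-per-unit is item 4 at 25/6; filling with it alone gives 2×25 = 50.
Optimal mix: 2×item 2 → weight 14, value 52.

$52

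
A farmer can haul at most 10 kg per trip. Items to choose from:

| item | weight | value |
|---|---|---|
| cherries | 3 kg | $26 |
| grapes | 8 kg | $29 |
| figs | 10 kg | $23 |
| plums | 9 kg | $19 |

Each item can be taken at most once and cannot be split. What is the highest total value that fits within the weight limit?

Check high-value combinations within 10 kg:
- grapes: weight 8, value 29
- cherries: weight 3, value 26
- figs: weight 10, value 23
Best: $29.

$29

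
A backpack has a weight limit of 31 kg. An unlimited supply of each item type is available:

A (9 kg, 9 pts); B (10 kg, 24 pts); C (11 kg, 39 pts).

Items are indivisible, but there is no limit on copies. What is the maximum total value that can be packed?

Best value-per-unit is C at 39/11; filling with it alone gives 2×39 = 78.
Optimal mix: 1×A + 2×C → weight 31, value 87.

87 pts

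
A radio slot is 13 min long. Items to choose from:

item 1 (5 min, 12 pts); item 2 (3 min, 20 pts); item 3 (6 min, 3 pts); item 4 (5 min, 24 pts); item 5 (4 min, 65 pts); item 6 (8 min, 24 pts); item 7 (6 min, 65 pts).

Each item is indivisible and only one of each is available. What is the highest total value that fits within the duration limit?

150 pts

Check high-value combinations within 13 min:
- item 2+item 5+item 7: duration 3+4+6=13, value 20+65+65=150
- item 5+item 7: duration 4+6=10, value 65+65=130
- item 2+item 4+item 5: duration 3+5+4=12, value 20+24+65=109
- item 1+item 2+item 5: duration 5+3+4=12, value 12+20+65=97
Best: 150 pts.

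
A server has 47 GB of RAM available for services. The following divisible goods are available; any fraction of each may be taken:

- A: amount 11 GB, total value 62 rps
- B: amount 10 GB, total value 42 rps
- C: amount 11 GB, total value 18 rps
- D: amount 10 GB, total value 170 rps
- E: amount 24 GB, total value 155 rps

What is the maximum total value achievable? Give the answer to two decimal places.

395.40

Take in order of value per unit:
- D (170/10 per unit): all 10 → value 170, running total 170.00
- E (155/24 per unit): all 24 → value 155, running total 325.00
- A (62/11 per unit): all 11 → value 62, running total 387.00
- B (42/10 per unit): 2 of 10 → value 2×42/10 = 8.4000, running total 395.40
Total 395.40.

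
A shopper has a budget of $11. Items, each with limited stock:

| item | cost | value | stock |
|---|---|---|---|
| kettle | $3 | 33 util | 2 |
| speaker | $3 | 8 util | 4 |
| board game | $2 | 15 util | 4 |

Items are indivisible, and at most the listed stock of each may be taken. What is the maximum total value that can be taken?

Best selections within cost 11 and stock limits:
- 2×kettle + 2×board game: cost 10, value 96
- 1×kettle + 4×board game: cost 11, value 93
- 2×kettle + 1×speaker + 1×board game: cost 11, value 89
- 2×kettle + 1×board game: cost 8, value 81
Best: 96 util.

96 util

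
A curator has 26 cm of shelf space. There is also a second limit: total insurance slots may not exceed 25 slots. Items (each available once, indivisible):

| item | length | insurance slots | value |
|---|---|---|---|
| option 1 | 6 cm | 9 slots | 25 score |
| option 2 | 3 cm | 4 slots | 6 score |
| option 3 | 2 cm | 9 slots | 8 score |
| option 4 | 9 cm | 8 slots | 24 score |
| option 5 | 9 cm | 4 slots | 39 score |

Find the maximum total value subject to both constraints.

Feasible sets respecting both limits:
- option 1+option 4+option 5: length 24, insurance slots 21, value 88
- option 2+option 3+option 4+option 5: length 23, insurance slots 25, value 77
- option 1+option 3+option 5: length 17, insurance slots 22, value 72
Best: 88 score.

88 score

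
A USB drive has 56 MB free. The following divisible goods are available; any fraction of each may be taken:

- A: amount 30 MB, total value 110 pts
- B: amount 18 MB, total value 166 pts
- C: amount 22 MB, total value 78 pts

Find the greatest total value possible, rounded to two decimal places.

304.36

Take in order of value per unit:
- B (166/18 per unit): all 18 → value 166, running total 166.00
- A (110/30 per unit): all 30 → value 110, running total 276.00
- C (78/22 per unit): 8 of 22 → value 8×78/22 = 28.3636, running total 304.36
Total 304.36.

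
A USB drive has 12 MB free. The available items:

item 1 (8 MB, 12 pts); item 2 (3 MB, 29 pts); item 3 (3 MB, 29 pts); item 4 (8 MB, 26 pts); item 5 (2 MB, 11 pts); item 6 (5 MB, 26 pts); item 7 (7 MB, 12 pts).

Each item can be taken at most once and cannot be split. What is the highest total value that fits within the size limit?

Check high-value combinations within 12 MB:
- item 2+item 3+item 6: size 3+3+5=11, value 29+29+26=84
- item 2+item 3+item 5: size 3+3+2=8, value 29+29+11=69
- item 2+item 5+item 6: size 3+2+5=10, value 29+11+26=66
Best: 84 pts.

84 pts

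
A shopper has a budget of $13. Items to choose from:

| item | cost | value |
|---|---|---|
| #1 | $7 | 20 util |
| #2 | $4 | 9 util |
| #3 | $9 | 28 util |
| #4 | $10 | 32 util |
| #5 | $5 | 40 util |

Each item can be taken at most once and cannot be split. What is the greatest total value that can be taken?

60 util

Check high-value combinations within $13:
- #1+#5: cost 7+5=12, value 20+40=60
- #2+#5: cost 4+5=9, value 9+40=49
- #5: cost 5, value 40
- #2+#3: cost 4+9=13, value 9+28=37
- #4: cost 10, value 32
Best: 60 util.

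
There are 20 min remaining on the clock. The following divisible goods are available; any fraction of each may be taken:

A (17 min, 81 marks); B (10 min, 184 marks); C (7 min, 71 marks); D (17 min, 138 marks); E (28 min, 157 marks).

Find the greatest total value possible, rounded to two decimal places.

279.35

Take in order of value per unit:
- B (184/10 per unit): all 10 → value 184, running total 184.00
- C (71/7 per unit): all 7 → value 71, running total 255.00
- D (138/17 per unit): 3 of 17 → value 3×138/17 = 24.3529, running total 279.35
Total 279.35.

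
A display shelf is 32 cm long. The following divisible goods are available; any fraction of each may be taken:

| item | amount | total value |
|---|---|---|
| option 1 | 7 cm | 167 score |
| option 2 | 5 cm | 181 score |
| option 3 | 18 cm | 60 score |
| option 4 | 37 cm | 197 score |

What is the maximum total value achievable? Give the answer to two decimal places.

Take in order of value per unit:
- option 2 (181/5 per unit): all 5 → value 181, running total 181.00
- option 1 (167/7 per unit): all 7 → value 167, running total 348.00
- option 4 (197/37 per unit): 20 of 37 → value 20×197/37 = 106.4865, running total 454.49
Total 454.49.

454.49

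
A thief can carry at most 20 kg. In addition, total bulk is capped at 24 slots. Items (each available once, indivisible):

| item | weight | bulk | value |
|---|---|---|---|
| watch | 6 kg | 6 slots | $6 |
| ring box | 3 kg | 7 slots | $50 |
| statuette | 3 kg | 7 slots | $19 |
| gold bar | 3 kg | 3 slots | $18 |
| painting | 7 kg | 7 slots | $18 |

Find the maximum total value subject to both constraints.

$105

Feasible sets respecting both limits:
- ring box+statuette+gold bar+painting: weight 16, bulk 24, value 105
- watch+ring box+statuette+gold bar: weight 15, bulk 23, value 93
- watch+ring box+gold bar+painting: weight 19, bulk 23, value 92
- ring box+statuette+gold bar: weight 9, bulk 17, value 87
Best: $105.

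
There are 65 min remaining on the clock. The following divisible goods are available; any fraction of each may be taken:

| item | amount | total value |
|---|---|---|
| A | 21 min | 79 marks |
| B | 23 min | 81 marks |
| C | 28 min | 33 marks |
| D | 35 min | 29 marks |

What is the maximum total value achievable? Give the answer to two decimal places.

184.75

Take in order of value per unit:
- A (79/21 per unit): all 21 → value 79, running total 79.00
- B (81/23 per unit): all 23 → value 81, running total 160.00
- C (33/28 per unit): 21 of 28 → value 21×33/28 = 24.7500, running total 184.75
Total 184.75.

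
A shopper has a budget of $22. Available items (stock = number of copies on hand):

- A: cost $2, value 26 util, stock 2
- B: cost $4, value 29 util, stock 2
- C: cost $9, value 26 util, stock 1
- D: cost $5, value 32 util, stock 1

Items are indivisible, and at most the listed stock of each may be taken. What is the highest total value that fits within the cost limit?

Top feasible selections:
- 2×A + 2×B + 1×D: cost 17, value 142
- 2×A + 1×B + 1×C + 1×D: cost 22, value 139
- 2×A + 2×B + 1×C: cost 21, value 136
Best: 142 util.

142 util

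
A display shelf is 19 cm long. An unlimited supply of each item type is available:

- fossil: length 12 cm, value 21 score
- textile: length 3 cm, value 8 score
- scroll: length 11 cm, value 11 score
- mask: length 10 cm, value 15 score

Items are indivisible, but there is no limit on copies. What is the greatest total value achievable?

Best value-per-unit is textile at 8/3, and filling with it alone uses length 6×3=18. No mix of the others beats 6×8 = 48.

48 score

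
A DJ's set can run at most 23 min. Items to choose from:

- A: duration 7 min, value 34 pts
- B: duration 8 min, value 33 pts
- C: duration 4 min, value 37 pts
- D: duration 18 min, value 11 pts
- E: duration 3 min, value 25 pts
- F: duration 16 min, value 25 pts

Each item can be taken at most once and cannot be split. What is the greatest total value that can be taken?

Check high-value combinations within 23 min:
- A+B+C+E: duration 7+8+4+3=22, value 34+33+37+25=129
- A+B+C: duration 7+8+4=19, value 34+33+37=104
- A+C+E: duration 7+4+3=14, value 34+37+25=96
- B+C+E: duration 8+4+3=15, value 33+37+25=95
- A+B+E: duration 7+8+3=18, value 34+33+25=92
Best: 129 pts.

129 pts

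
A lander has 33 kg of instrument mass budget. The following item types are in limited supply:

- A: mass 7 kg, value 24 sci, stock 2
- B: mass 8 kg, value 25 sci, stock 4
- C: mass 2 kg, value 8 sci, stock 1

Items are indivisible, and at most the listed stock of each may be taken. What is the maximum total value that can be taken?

107 sci

Best selections within mass 33 and stock limits:
- 1×A + 3×B + 1×C: mass 33, value 107
- 2×A + 2×B + 1×C: mass 32, value 106
- 4×B: mass 32, value 100
- 1×A + 3×B: mass 31, value 99
Best: 107 sci.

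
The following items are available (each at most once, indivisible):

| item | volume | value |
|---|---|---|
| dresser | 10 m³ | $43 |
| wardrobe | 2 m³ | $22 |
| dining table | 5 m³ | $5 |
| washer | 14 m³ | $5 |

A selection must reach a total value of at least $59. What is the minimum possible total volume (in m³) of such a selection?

12

Subsets with value ≥ 59, sorted by total volume:
- dresser+wardrobe: volume 12, value 65
- dresser+wardrobe+dining table: volume 17, value 70
Minimum volume: 12 m³.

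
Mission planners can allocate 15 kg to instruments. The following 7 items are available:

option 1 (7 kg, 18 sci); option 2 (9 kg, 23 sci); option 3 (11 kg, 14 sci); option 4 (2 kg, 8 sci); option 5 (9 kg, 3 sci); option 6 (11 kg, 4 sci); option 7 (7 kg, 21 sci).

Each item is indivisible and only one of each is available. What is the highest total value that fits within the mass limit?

This is a 0/1 knapsack; check combinations near the capacity.
- option 1+option 7: mass 7+7=14, value 18+21=39
- option 2+option 4: mass 9+2=11, value 23+8=31
- option 4+option 7: mass 2+7=9, value 8+21=29
- option 1+option 4: mass 7+2=9, value 18+8=26
- option 2: mass 9, value 23
Best: 39 sci.

39 sci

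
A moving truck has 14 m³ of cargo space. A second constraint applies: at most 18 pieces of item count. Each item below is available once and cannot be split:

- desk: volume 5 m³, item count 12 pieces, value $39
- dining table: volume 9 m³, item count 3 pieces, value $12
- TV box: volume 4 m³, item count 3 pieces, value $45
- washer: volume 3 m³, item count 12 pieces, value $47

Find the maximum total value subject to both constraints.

Feasible sets respecting both limits:
- TV box+washer: volume 7, item count 15, value 92
- desk+TV box: volume 9, item count 15, value 84
- dining table+washer: volume 12, item count 15, value 59
- dining table+TV box: volume 13, item count 6, value 57
Best: $92.

$92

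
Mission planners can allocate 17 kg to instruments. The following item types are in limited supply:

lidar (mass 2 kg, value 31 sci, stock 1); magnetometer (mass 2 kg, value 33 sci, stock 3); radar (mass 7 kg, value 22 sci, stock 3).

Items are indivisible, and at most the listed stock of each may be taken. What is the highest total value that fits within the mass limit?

152 sci

Top feasible selections:
- 1×lidar + 3×magnetometer + 1×radar: mass 15, value 152
- 1×lidar + 3×magnetometer: mass 8, value 130
- 3×magnetometer + 1×radar: mass 13, value 121
Best: 152 sci.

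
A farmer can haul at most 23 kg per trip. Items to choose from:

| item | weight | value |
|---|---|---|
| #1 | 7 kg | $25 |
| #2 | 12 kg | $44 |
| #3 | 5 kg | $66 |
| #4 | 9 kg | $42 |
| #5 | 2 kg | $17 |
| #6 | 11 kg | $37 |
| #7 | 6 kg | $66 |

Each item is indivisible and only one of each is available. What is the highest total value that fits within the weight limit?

$191

This is a 0/1 knapsack; check combinations near the capacity.
- #3+#4+#5+#7: weight 5+9+2+6=22, value 66+42+17+66=191
- #2+#3+#7: weight 12+5+6=23, value 44+66+66=176
- #3+#4+#7: weight 5+9+6=20, value 66+42+66=174
Best: $191.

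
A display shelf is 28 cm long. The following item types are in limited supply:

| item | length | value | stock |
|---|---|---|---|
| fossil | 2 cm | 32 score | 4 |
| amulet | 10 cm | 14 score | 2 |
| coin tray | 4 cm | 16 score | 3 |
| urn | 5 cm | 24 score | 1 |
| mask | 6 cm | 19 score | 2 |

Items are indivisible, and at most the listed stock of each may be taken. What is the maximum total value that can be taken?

Top feasible selections:
- 4×fossil + 2×coin tray + 1×urn + 1×mask: length 27, value 203
- 4×fossil + 3×coin tray + 1×urn: length 25, value 200
- 4×fossil + 2×coin tray + 2×mask: length 28, value 198
- 4×fossil + 3×coin tray + 1×mask: length 26, value 195
Best: 203 score.

203 score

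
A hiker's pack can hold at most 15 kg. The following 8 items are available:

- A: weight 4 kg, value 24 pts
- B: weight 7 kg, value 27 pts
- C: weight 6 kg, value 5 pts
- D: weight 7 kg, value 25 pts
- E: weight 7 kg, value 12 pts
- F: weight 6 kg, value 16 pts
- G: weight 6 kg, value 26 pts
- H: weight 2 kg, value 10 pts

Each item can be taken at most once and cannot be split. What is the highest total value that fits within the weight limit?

63 pts

This is a 0/1 knapsack; check combinations near the capacity.
- B+G+H: weight 7+6+2=15, value 27+26+10=63
- A+B+H: weight 4+7+2=13, value 24+27+10=61
- D+G+H: weight 7+6+2=15, value 25+26+10=61
- A+G+H: weight 4+6+2=12, value 24+26+10=60
- A+D+H: weight 4+7+2=13, value 24+25+10=59
Best: 63 pts.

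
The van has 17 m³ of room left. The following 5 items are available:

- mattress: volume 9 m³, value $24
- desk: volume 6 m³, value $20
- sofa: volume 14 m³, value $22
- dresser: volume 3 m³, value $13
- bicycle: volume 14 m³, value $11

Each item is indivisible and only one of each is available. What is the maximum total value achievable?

$44

This is a 0/1 knapsack; check combinations near the capacity.
- mattress+desk: volume 9+6=15, value 24+20=44
- mattress+dresser: volume 9+3=12, value 24+13=37
- sofa+dresser: volume 14+3=17, value 22+13=35
Best: $44.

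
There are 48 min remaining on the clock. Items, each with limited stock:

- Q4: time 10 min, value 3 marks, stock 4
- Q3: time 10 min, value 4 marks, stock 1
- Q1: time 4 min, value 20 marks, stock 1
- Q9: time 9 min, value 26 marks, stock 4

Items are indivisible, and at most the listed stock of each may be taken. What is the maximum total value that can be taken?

Best selections within time 48 and stock limits:
- 1×Q1 + 4×Q9: time 40, value 124
- 1×Q3 + 4×Q9: time 46, value 108
- 1×Q4 + 4×Q9: time 46, value 107
Best: 124 marks.

124 marks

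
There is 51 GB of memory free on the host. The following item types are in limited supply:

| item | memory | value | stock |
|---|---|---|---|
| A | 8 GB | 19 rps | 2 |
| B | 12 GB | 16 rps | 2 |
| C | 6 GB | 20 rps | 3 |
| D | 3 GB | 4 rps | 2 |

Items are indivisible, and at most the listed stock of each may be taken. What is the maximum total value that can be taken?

118 rps

Best selections within memory 51 and stock limits:
- 2×A + 1×B + 3×C + 1×D: memory 49, value 118
- 2×A + 1×B + 3×C: memory 46, value 114
- 1×A + 2×B + 3×C: memory 50, value 111
- 2×A + 3×C + 2×D: memory 40, value 106
Best: 118 rps.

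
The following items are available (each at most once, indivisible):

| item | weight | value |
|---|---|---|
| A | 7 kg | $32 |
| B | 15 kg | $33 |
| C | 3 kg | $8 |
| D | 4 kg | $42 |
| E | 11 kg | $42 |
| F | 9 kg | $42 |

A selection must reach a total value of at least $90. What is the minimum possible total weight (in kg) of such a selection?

Subsets with value ≥ 90, sorted by total weight:
- C+D+F: weight 16, value 92
- C+D+E: weight 18, value 92
- A+D+F: weight 20, value 116
- A+D+E: weight 22, value 116
Minimum weight: 16 kg.

16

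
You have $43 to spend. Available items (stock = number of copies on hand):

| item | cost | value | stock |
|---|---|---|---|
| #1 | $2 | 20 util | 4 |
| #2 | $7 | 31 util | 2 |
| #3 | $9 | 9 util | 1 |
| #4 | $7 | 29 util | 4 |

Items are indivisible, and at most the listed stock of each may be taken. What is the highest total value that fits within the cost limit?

Top feasible selections:
- 4×#1 + 2×#2 + 3×#4: cost 43, value 229
- 4×#1 + 1×#2 + 4×#4: cost 43, value 227
Best: 229 util.

229 util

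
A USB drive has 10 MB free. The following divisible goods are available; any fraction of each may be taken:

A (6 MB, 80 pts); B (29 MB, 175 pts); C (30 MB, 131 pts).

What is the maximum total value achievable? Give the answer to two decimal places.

104.14

Take in order of value per unit:
- A (80/6 per unit): all 6 → value 80, running total 80.00
- B (175/29 per unit): 4 of 29 → value 4×175/29 = 24.1379, running total 104.14
Total 104.14.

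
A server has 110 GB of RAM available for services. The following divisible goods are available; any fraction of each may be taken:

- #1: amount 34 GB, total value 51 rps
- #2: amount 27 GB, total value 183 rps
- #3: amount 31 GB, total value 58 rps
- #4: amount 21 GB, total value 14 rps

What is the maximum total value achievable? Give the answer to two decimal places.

304.00

Take in order of value per unit:
- #2 (183/27 per unit): all 27 → value 183, running total 183.00
- #3 (58/31 per unit): all 31 → value 58, running total 241.00
- #1 (51/34 per unit): all 34 → value 51, running total 292.00
- #4 (14/21 per unit): 18 of 21 → value 18×14/21 = 12.0000, running total 304.00
Total 304.00.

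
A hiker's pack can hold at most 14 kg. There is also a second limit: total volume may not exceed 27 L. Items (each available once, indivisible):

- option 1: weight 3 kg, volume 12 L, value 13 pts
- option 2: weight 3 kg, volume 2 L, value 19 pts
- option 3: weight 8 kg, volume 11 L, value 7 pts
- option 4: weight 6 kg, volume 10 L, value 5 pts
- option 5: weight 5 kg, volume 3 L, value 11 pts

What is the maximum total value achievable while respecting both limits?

43 pts

Feasible sets respecting both limits:
- option 1+option 2+option 5: weight 11, volume 17, value 43
- option 1+option 2+option 3: weight 14, volume 25, value 39
- option 1+option 2+option 4: weight 12, volume 24, value 37
- option 2+option 4+option 5: weight 14, volume 15, value 35
Best: 43 pts.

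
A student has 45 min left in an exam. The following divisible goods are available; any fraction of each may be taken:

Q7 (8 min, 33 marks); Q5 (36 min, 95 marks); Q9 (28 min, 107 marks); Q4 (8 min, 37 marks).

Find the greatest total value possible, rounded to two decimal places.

Take in order of value per unit:
- Q4 (37/8 per unit): all 8 → value 37, running total 37.00
- Q7 (33/8 per unit): all 8 → value 33, running total 70.00
- Q9 (107/28 per unit): all 28 → value 107, running total 177.00
- Q5 (95/36 per unit): 1 of 36 → value 1×95/36 = 2.6389, running total 179.64
Total 179.64.

179.64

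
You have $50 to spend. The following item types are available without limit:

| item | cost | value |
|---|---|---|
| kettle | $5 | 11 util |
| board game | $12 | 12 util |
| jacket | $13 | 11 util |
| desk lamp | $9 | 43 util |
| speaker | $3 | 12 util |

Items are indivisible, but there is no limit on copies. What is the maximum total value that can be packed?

Best value-per-unit is desk lamp at 43/9; filling with it alone gives 5×43 = 215.
Optimal mix: 5×desk lamp + 1×speaker → cost 48, value 227.

227 util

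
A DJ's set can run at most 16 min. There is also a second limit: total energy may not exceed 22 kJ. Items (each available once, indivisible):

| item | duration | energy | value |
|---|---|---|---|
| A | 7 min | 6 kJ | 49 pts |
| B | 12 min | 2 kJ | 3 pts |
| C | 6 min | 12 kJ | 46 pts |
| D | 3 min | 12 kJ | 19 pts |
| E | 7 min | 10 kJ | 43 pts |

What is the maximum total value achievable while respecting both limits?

95 pts

Feasible sets respecting both limits:
- A+C: duration 13, energy 18, value 95
- A+E: duration 14, energy 16, value 92
- C+E: duration 13, energy 22, value 89
- A+D: duration 10, energy 18, value 68
Best: 95 pts.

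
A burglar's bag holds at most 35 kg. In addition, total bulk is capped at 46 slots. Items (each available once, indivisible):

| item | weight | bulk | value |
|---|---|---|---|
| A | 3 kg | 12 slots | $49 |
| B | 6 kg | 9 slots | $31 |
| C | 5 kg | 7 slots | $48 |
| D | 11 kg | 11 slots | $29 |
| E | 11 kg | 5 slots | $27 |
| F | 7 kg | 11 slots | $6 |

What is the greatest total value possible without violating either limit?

$161

Feasible sets respecting both limits:
- A+B+C+E+F: weight 32, bulk 44, value 161
- A+B+C+D: weight 25, bulk 39, value 157
- A+B+C+E: weight 25, bulk 33, value 155
Best: $161.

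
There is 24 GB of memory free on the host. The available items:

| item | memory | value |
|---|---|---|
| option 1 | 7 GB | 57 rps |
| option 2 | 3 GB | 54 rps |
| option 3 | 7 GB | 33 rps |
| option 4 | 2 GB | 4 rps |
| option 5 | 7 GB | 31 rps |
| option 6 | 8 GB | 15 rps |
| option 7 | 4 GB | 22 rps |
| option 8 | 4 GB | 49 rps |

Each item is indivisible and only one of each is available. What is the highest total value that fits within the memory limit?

197 rps

This is a 0/1 knapsack; check combinations near the capacity.
- option 1+option 2+option 3+option 4+option 8: memory 7+3+7+2+4=23, value 57+54+33+4+49=197
- option 1+option 2+option 4+option 5+option 8: memory 7+3+2+7+4=23, value 57+54+4+31+49=195
- option 1+option 2+option 3+option 8: memory 7+3+7+4=21, value 57+54+33+49=193
- option 1+option 2+option 5+option 8: memory 7+3+7+4=21, value 57+54+31+49=191
- option 1+option 2+option 4+option 7+option 8: memory 7+3+2+4+4=20, value 57+54+4+22+49=186
Best: 197 rps.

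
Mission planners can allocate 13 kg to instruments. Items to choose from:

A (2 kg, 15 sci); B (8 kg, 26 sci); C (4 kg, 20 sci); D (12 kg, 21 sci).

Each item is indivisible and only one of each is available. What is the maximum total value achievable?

Check high-value combinations within 13 kg:
- B+C: mass 8+4=12, value 26+20=46
- A+B: mass 2+8=10, value 15+26=41
- A+C: mass 2+4=6, value 15+20=35
- B: mass 8, value 26
Best: 46 sci.

46 sci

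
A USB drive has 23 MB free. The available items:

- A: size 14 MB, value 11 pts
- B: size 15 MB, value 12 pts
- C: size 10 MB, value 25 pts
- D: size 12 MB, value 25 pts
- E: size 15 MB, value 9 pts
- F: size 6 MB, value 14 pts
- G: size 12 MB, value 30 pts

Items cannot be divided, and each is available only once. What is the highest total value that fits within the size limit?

55 pts

Check high-value combinations within 23 MB:
- C+G: size 10+12=22, value 25+30=55
- C+D: size 10+12=22, value 25+25=50
- F+G: size 6+12=18, value 14+30=44
Best: 55 pts.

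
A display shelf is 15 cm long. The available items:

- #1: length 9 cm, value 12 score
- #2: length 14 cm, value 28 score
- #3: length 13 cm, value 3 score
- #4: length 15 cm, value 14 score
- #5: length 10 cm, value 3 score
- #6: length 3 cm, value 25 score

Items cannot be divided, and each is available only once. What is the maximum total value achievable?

Check high-value combinations within 15 cm:
- #1+#6: length 9+3=12, value 12+25=37
- #5+#6: length 10+3=13, value 3+25=28
- #2: length 14, value 28
- #6: length 3, value 25
Best: 37 score.

37 score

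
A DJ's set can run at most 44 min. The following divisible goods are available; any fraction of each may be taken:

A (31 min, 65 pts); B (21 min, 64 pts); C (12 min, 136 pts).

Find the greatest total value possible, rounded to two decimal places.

Take in order of value per unit:
- C (136/12 per unit): all 12 → value 136, running total 136.00
- B (64/21 per unit): all 21 → value 64, running total 200.00
- A (65/31 per unit): 11 of 31 → value 11×65/31 = 23.0645, running total 223.06
Total 223.06.

223.06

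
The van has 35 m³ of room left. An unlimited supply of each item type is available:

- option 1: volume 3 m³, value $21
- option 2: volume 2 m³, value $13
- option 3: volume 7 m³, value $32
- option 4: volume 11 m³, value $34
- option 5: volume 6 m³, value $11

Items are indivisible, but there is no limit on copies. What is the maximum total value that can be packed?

$244

Best value-per-unit is option 1 at 21/3; filling with it alone gives 11×21 = 231.
Optimal mix: 11×option 1 + 1×option 2 → volume 35, value 244.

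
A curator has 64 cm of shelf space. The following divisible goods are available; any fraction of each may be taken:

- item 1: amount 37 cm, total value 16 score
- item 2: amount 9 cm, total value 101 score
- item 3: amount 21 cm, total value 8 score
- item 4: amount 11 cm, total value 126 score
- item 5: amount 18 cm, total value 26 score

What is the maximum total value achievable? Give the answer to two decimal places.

Take in order of value per unit:
- item 4 (126/11 per unit): all 11 → value 126, running total 126.00
- item 2 (101/9 per unit): all 9 → value 101, running total 227.00
- item 5 (26/18 per unit): all 18 → value 26, running total 253.00
- item 1 (16/37 per unit): 26 of 37 → value 26×16/37 = 11.2432, running total 264.24
Total 264.24.

264.24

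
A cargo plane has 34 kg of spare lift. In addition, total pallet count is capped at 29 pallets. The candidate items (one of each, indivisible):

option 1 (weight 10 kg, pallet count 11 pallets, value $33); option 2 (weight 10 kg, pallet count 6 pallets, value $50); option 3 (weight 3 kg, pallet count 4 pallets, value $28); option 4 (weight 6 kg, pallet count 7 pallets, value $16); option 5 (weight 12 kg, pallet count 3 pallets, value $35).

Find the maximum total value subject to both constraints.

$129

Feasible sets respecting both limits:
- option 2+option 3+option 4+option 5: weight 31, pallet count 20, value 129
- option 1+option 2+option 3+option 4: weight 29, pallet count 28, value 127
- option 1+option 2+option 5: weight 32, pallet count 20, value 118
Best: $129.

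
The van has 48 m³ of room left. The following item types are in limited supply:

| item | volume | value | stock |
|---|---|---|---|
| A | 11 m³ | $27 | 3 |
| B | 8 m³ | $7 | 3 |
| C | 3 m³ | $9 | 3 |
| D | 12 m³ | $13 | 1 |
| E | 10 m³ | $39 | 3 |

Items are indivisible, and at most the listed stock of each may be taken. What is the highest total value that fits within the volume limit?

Top feasible selections:
- 1×A + 2×C + 3×E: volume 47, value 162
- 1×A + 1×C + 3×E: volume 44, value 153
- 1×B + 3×C + 3×E: volume 47, value 151
- 2×A + 2×C + 2×E: volume 48, value 150
Best: $162.

$162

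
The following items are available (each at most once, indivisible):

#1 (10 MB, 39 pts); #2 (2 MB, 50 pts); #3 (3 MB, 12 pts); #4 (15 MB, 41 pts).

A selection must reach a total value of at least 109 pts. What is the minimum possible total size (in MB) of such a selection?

27

Subsets with value ≥ 109, sorted by total size:
- #1+#2+#4: size 27, value 130
- #1+#2+#3+#4: size 30, value 142
Minimum size: 27 MB.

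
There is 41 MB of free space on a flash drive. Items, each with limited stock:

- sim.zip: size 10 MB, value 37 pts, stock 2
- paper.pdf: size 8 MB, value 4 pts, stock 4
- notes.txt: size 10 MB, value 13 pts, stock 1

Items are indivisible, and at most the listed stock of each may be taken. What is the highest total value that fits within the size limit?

Best selections within size 41 and stock limits:
- 2×sim.zip + 1×paper.pdf + 1×notes.txt: size 38, value 91
- 2×sim.zip + 1×notes.txt: size 30, value 87
Best: 91 pts.

91 pts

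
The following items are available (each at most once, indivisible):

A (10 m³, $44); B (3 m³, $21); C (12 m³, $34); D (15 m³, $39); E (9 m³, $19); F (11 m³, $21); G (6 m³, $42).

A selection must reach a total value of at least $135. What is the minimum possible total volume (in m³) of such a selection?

31

Subsets with value ≥ 135, sorted by total volume:
- A+B+C+G: volume 31, value 141
- A+B+D+G: volume 34, value 146
Minimum volume: 31 m³.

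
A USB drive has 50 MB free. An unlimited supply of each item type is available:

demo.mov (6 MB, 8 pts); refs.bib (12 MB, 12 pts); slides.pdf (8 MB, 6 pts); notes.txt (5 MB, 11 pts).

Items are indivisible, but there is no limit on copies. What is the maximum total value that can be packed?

Best value-per-unit is notes.txt at 11/5, and filling with it alone uses size 10×5=50. No mix of the others beats 10×11 = 110.

110 pts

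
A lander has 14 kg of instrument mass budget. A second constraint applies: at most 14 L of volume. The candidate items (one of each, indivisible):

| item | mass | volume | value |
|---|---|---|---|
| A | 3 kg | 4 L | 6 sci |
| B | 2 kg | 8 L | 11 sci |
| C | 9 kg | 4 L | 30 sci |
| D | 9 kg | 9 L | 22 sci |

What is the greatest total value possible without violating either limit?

41 sci

Feasible sets respecting both limits:
- B+C: mass 11, volume 12, value 41
- A+C: mass 12, volume 8, value 36
- C: mass 9, volume 4, value 30
- A+D: mass 12, volume 13, value 28
Best: 41 sci.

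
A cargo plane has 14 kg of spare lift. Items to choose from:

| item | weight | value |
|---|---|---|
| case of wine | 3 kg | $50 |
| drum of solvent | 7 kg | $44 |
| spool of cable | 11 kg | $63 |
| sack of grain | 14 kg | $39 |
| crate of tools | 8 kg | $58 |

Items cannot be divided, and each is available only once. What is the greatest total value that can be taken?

Check high-value combinations within 14 kg:
- case of wine+spool of cable: weight 3+11=14, value 50+63=113
- case of wine+crate of tools: weight 3+8=11, value 50+58=108
- case of wine+drum of solvent: weight 3+7=10, value 50+44=94
Best: $113.

$113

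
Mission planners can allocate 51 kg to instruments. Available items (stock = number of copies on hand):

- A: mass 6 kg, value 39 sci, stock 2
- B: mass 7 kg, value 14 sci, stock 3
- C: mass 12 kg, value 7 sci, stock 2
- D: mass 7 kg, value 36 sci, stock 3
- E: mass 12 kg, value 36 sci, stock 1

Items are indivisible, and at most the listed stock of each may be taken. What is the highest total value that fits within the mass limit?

222 sci

Top feasible selections:
- 2×A + 3×D + 1×E: mass 45, value 222
- 2×A + 2×B + 3×D: mass 47, value 214
- 2×A + 1×B + 3×D: mass 40, value 200
- 2×A + 1×B + 2×D + 1×E: mass 45, value 200
Best: 222 sci.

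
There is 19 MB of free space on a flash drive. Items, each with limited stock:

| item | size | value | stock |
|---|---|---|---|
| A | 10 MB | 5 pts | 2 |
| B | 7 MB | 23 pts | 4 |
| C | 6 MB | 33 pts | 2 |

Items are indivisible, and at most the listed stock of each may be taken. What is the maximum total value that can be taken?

89 pts

Best selections within size 19 and stock limits:
- 1×B + 2×C: size 19, value 89
- 2×C: size 12, value 66
- 1×B + 1×C: size 13, value 56
Best: 89 pts.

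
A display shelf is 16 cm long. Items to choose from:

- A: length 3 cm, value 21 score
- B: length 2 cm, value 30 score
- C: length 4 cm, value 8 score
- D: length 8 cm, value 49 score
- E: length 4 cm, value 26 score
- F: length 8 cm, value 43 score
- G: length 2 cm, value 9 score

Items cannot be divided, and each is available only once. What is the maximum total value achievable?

Check high-value combinations within 16 cm:
- B+D+E+G: length 2+8+4+2=16, value 30+49+26+9=114
- A+B+D+G: length 3+2+8+2=15, value 21+30+49+9=109
- B+E+F+G: length 2+4+8+2=16, value 30+26+43+9=108
- B+D+E: length 2+8+4=14, value 30+49+26=105
- A+B+F+G: length 3+2+8+2=15, value 21+30+43+9=103
Best: 114 score.

114 score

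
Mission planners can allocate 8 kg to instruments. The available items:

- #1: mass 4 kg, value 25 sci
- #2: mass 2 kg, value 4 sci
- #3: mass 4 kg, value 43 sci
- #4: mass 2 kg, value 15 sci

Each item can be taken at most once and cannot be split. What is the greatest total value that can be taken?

68 sci

Check high-value combinations within 8 kg:
- #1+#3: mass 4+4=8, value 25+43=68
- #2+#3+#4: mass 2+4+2=8, value 4+43+15=62
- #3+#4: mass 4+2=6, value 43+15=58
- #2+#3: mass 2+4=6, value 4+43=47
Best: 68 sci.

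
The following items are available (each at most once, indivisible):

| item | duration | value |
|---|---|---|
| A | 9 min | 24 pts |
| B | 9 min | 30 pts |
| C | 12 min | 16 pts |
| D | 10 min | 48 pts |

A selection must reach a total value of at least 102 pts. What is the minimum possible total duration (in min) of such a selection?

28

Subsets with value ≥ 102, sorted by total duration:
- A+B+D: duration 28, value 102
- A+B+C+D: duration 40, value 118
Minimum duration: 28 min.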